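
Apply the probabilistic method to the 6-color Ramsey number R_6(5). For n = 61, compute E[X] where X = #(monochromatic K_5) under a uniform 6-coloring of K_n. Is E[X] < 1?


E[X] = C(61, 5) · 6^{1 − 10} = 5949147 · 6^{−9} = 5949147/10077696.
As a reduced fraction: E[X] = 1983049/3359232 ≈ 0.5903.
Is E[X] < 1? YES.
Since E[X] < 1, there exists a 6-coloring of K_{61} with no monochromatic K_5; hence R_6(5) > 61.

E[X] = 1983049/3359232 ≈ 0.5903; E[X] < 1, so R_6(5) > 61.


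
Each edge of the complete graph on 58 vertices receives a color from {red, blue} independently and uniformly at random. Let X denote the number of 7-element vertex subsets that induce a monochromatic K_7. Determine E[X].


Let X = Σ_S X_S over the C(58, 7) = 300674088 subsets S of size 7, where X_S = 1 if the K_7 on S is monochromatic.
For a fixed S, the K_7 on S has C(7, 2) = 21 edges. P[all 21 edges red] = (1/2)^21, and likewise for blue, so P[monochromatic] = 2·(1/2)^21 = 2^{1 − 21} = 1/1048576.
By linearity: E[X] = C(58, 7) · 2^{1 − 21} = 300674088 · 1/1048576 = 37584261/131072.
Numerically: E[X] ≈ 286.745.

E[X] = C(58,7)·2^(1−C(7,2)) = 37584261/131072 ≈ 286.745.


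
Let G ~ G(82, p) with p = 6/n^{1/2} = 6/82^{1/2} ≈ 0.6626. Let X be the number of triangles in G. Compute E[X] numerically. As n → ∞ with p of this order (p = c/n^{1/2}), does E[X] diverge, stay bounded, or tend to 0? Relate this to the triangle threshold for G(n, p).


Number of potential triangles: C(82, 3) = 88560.
Each occurs with probability p³ ≈ (0.6626)³ ≈ 2.908928e-01.
By linearity: E[X] = C(82, 3)·p³ ≈ 88560 · 2.908928e-01 ≈ 25761.4664.
Since α = 1/2 < 1, p = c/n^{1/2} ≫ 1/n is above the triangle threshold p ~ 1/n. Asymptotically E[X] ~ (c³/6)·n^{3(1−α)} = (6³/6)·n^{1.5} → ∞; triangles are abundant w.h.p.

E[X] ≈ 25761.4664; in regime p = Θ(1/n^{1/2}) E[X] diverges (above the triangle threshold p ~ 1/n).


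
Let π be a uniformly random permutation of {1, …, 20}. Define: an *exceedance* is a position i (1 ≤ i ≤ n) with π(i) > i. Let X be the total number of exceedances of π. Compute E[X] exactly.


Write X = Σ_{i=1}^{20} X_i, where X_i = 1_{π(i) > i}.
For each fixed i, π(i) is uniform over {1, …, 20} (marginal of a uniform permutation), so P[π(i) > i] = (n − i)/n. Summing: Σ_{i=1}^{20} (n − i)/n = (0 + 1 + … + 19)/20 = 20(20 − 1)/(2·20) = (20 − 1)/2.
Hence E[X] = Σ_{i=1}^{20} (20 − i)/20 = 19/2 ≈ 9.50000.

E[X] = 19/2 = 9.50000.


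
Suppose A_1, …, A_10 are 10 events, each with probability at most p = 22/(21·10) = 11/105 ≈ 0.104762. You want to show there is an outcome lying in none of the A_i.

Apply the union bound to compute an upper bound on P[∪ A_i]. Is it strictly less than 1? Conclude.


Union bound: P[∪_{i=1}^{10} A_i] ≤ Σ_i P[A_i] ≤ 10·p = 10·(11/105) = 22/21.
Numerically: 22/21 ≈ 1.047619.
Is 22/21 < 1? NO.
Since the bound 22/21 is ≥ 1, the union bound is uninformative here; it does NOT by itself certify existence.

10·p = 22/21 ≈ 1.047619; existence NOT certified by the union bound.


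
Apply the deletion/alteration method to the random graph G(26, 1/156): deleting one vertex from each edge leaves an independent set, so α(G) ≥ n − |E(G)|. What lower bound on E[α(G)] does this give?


E[|E(G)|] = C(26, 2)·p = 325 · (1/156) = 25/12.
E[α(G)] ≥ n − E[|E(G)|] = 26 − 25/12 = 287/12.
Numerically: ≈ 23.916667.
(This is only a lower bound; the true E[α(G)] may be larger.)

E[α(G)] ≥ 287/12 ≈ 23.916667.


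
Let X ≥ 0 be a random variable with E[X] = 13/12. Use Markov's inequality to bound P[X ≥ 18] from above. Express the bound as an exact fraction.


μ = E[X] = 13/12, a = 18.
Markov: P[X ≥ 18] ≤ μ/a = (13/12)/18 = 13/216.
Numerically: ≈ 0.0602.
(Since a = 18 > μ = 1.0833, the bound 13/216 is < 1 and informative.)

P[X ≥ 18] ≤ 13/216 ≈ 0.0602.


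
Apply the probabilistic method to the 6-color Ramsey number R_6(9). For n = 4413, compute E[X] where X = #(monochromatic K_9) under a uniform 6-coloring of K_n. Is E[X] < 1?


E[X] = C(4413, 9) · 6^{1 − 36} = 1734990840325017881257917265 · 6^{−35} = 1734990840325017881257917265/1719070799748422591028658176.
As a reduced fraction: E[X] = 1734990840325017881257917265/1719070799748422591028658176 ≈ 1.0092608.
Is E[X] < 1? NO.
Since E[X] ≥ 1, the first-moment bound is inconclusive at n = 4413; it does NOT by itself certify R_6(9) > 4413.

E[X] = 1734990840325017881257917265/1719070799748422591028658176 ≈ 1.0092608; E[X] ≥ 1; first-moment method inconclusive here.


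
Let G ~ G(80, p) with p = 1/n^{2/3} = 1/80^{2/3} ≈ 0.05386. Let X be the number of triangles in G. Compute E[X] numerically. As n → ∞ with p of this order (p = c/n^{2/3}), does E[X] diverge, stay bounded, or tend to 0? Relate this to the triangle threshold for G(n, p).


Number of potential triangles: C(80, 3) = 82160.
Each occurs with probability p³ ≈ (0.05386)³ ≈ 1.562500e-04.
By linearity: E[X] = C(80, 3)·p³ ≈ 82160 · 1.562500e-04 ≈ 12.8375.
Since α = 2/3 < 1, p = c/n^{2/3} ≫ 1/n is above the triangle threshold p ~ 1/n. Asymptotically E[X] ~ (c³/6)·n^{3(1−α)} = (1³/6)·n^{1} → ∞; triangles are abundant w.h.p.

E[X] ≈ 12.8375; in regime p = Θ(1/n^{2/3}) E[X] diverges (above the triangle threshold p ~ 1/n).


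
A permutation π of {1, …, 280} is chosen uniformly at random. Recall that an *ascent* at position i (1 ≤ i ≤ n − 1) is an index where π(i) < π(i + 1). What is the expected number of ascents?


Write X = Σ X_I over i = 1, …, 279, with X_I the indicator of one ascent.
There are 279 indicators.
For each fixed i, the pair (π(i), π(i+1)) is a uniformly random ordered pair of distinct values from {1, …, 280}; by symmetry P[π(i) < π(i+1)] = 1/2.
By linearity: E[X] = 279 · (1/2) = (280 − 1) · (1/2) = 279/2 ≈ 139.500000.

E[X] = 279/2 = 139.500000.


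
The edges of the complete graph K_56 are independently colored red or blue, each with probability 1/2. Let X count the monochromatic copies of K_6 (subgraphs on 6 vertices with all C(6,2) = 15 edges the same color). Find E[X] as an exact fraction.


Let X = Σ_S X_S over the C(56, 6) = 32468436 subsets S of size 6, where X_S = 1 if the K_6 on S is monochromatic.
For a fixed S, the K_6 on S has C(6, 2) = 15 edges. P[all 15 edges red] = (1/2)^15, and likewise for blue, so P[monochromatic] = 2·(1/2)^15 = 2^{1 − 15} = 1/16384.
Summing: E[X] = C(56, 6) · 2^{1 − 15} = 32468436 · 1/16384 = 8117109/4096.
Numerically: E[X] ≈ 1981.71606.

E[X] = C(56,6)·2^(1−C(6,2)) = 8117109/4096 ≈ 1981.71606.


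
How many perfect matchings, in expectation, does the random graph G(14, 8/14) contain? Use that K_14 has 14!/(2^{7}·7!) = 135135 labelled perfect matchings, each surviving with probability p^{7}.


K_14 has 14!/(2^{7}·7!) = 135135 labelled perfect matchings.
For each such perfect matching H, let X_H = 1 if all 7 edges of H are present in G. Then P[X_H = 1] = p^{7} = (4/7)^{7} = 16384/823543.
By linearity of expectation: E[X] = Σ_H E[X_H] = 135135 · p^{7} = 135135 · 16384/823543 = 316293120/117649.
Numerically: E[X] ≈ 2688.45.

E[X] = 135135 · (4/7)^{7} = 316293120/117649 ≈ 2688.45.


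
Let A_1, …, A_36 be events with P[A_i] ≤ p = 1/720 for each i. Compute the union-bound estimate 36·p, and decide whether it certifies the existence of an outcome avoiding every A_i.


Union bound: P[∪_{i=1}^{36} A_i] ≤ Σ_i P[A_i] ≤ 36·p = 36·(1/720) = 1/20.
Numerically: 1/20 ≈ 0.050.
Is 1/20 < 1? YES.
Since P[∪ A_i] ≤ 1/20 < 1, the complement has P[∩ A_i^c] ≥ 1 − 1/20 = 19/20 > 0, so some outcome avoids every A_i.

36·p = 1/20 ≈ 0.050; existence CERTIFIED by the union bound.


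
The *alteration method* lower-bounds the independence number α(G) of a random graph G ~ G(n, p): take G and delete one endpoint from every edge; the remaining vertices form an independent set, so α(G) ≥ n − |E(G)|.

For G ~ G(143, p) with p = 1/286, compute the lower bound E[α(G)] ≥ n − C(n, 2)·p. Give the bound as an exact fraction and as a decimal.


E[|E(G)|] = C(143, 2)·p = 10153 · (1/286) = 71/2.
E[α(G)] ≥ n − E[|E(G)|] = 143 − 71/2 = 215/2.
Numerically: ≈ 107.5000.
(This is only a lower bound; the true E[α(G)] may be larger.)

E[α(G)] ≥ 215/2 ≈ 107.5000.


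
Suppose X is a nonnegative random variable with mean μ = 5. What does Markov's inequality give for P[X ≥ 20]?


μ = E[X] = 5, a = 20.
Markov: P[X ≥ 20] ≤ μ/a = (5)/20 = 1/4.
Numerically: ≈ 0.2500.
(Since a = 20 > μ = 5.0000, the bound 1/4 is < 1 and informative.)

P[X ≥ 20] ≤ 1/4 ≈ 0.2500.


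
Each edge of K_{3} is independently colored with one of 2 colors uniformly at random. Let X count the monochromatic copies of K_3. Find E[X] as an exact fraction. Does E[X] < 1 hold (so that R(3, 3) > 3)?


E[X] = C(3, 3) · 2^{1 − 3} = 1 · 2^{−2} = 1/4.
As a reduced fraction: E[X] = 1/4 ≈ 0.25000.
Is E[X] < 1? YES.
Since E[X] < 1, there exists a 2-coloring of K_{3} with no monochromatic K_3; hence R(3, 3) > 3.

E[X] = 1/4 ≈ 0.25000; E[X] < 1, so R(3, 3) > 3.


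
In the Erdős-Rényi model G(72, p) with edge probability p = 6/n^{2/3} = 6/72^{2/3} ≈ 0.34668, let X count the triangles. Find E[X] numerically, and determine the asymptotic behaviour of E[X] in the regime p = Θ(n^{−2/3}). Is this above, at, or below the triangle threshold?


Number of potential triangles: C(72, 3) = 59640.
Each occurs with probability p³ ≈ (0.34668)³ ≈ 4.1666667e-02.
By linearity: E[X] = C(72, 3)·p³ ≈ 59640 · 4.1666667e-02 ≈ 2485.00000.
Since α = 2/3 < 1, p = c/n^{2/3} ≫ 1/n is above the triangle threshold p ~ 1/n. Asymptotically E[X] ~ (c³/6)·n^{3(1−α)} = (6³/6)·n^{1} → ∞; triangles are abundant w.h.p.

E[X] ≈ 2485.00000; in regime p = Θ(1/n^{2/3}) E[X] diverges (above the triangle threshold p ~ 1/n).


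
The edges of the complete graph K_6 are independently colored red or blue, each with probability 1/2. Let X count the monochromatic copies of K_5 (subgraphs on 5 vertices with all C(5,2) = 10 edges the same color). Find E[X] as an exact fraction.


Let X = Σ_S X_S over the C(6, 5) = 6 subsets S of size 5, where X_S = 1 if the K_5 on S is monochromatic.
For a fixed S, the K_5 on S has C(5, 2) = 10 edges. P[all 10 edges red] = (1/2)^10, and likewise for blue, so P[monochromatic] = 2·(1/2)^10 = 2^{1 − 10} = 1/512.
By linearity of expectation: E[X] = C(6, 5) · 2^{1 − 10} = 6 · 1/512 = 3/256.
Numerically: E[X] ≈ 0.012.

E[X] = C(6,5)·2^(1−C(5,2)) = 3/256 ≈ 0.012.


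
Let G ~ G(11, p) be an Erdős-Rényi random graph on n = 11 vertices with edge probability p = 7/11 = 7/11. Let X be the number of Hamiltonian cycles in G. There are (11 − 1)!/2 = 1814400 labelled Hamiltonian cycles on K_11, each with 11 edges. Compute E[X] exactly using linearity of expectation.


K_11 has (11 − 1)!/2 = 1814400 labelled Hamiltonian cycles.
For each such Hamiltonian cycle H, let X_H = 1 if all 11 edges of H are present in G. Then P[X_H = 1] = p^{11} = (7/11)^{11} = 1977326743/285311670611.
Summing the indicators: E[X] = Σ_H E[X_H] = 1814400 · p^{11} = 1814400 · 1977326743/285311670611 = 3587661642499200/285311670611.
Numerically: E[X] ≈ 12574.5.

E[X] = 1814400 · (7/11)^{11} = 3587661642499200/285311670611 ≈ 12574.5.


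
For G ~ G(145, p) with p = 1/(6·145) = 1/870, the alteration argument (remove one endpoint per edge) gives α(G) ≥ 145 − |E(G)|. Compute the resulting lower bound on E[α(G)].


E[|E(G)|] = C(145, 2)·p = 10440 · (1/870) = 12.
E[α(G)] ≥ n − E[|E(G)|] = 145 − 12 = 133.
Numerically: ≈ 133.000000.
(This is only a lower bound; the true E[α(G)] may be larger.)

E[α(G)] ≥ 133 ≈ 133.000000.


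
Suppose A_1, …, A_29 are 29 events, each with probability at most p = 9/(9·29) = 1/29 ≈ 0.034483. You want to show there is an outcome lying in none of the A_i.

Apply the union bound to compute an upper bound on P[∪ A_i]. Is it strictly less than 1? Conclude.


Union bound: P[∪_{i=1}^{29} A_i] ≤ Σ_i P[A_i] ≤ 29·p = 29·(1/29) = 1.
Numerically: 1 ≈ 1.000000.
Is 1 < 1? NO.
Since the bound 1 is ≥ 1, the union bound is uninformative here; it does NOT by itself certify existence.

29·p = 1 ≈ 1.000000; existence NOT certified by the union bound.


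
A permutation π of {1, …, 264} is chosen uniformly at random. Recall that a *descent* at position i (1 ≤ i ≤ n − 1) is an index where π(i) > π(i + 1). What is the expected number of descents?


Write X = Σ X_I over i = 1, …, 263, with X_I the indicator of one descent.
There are 263 indicators.
For each fixed i, the pair (π(i), π(i+1)) is a uniformly random ordered pair of distinct values from {1, …, 264}; by symmetry P[π(i) > π(i+1)] = 1/2.
By linearity: E[X] = 263 · (1/2) = (264 − 1) · (1/2) = 263/2 ≈ 131.500.

E[X] = 263/2 = 131.500.


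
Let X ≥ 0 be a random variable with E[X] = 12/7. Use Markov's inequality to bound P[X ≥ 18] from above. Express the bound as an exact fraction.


μ = E[X] = 12/7, a = 18.
Markov: P[X ≥ 18] ≤ μ/a = (12/7)/18 = 2/21.
Numerically: ≈ 0.095.
(Since a = 18 > μ = 1.714, the bound 2/21 is < 1 and informative.)

P[X ≥ 18] ≤ 2/21 ≈ 0.095.


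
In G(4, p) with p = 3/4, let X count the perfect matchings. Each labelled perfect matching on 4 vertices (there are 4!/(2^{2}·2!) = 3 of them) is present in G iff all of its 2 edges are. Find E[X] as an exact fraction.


K_4 has 4!/(2^{2}·2!) = 3 labelled perfect matchings.
For each such perfect matching H, let X_H = 1 if all 2 edges of H are present in G. Then P[X_H = 1] = p^{2} = (3/4)^{2} = 9/16.
By linearity: E[X] = Σ_H E[X_H] = 3 · p^{2} = 3 · 9/16 = 27/16.
Numerically: E[X] ≈ 1.69.

E[X] = 3 · (3/4)^{2} = 27/16 ≈ 1.69.


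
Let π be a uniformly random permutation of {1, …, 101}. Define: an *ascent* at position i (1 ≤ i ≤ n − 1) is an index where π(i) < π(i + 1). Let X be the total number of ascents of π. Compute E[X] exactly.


Write X = Σ X_I over i = 1, …, 100, with X_I the indicator of one ascent.
There are 100 indicators.
For each fixed i, the pair (π(i), π(i+1)) is a uniformly random ordered pair of distinct values from {1, …, 101}; by symmetry P[π(i) < π(i+1)] = 1/2.
By linearity: E[X] = 100 · (1/2) = (101 − 1) · (1/2) = 50 ≈ 50.000.

E[X] = 50 = 50.000.


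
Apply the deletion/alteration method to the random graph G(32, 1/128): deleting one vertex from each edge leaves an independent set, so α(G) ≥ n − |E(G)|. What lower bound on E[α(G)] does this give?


E[|E(G)|] = C(32, 2)·p = 496 · (1/128) = 31/8.
E[α(G)] ≥ n − E[|E(G)|] = 32 − 31/8 = 225/8.
Numerically: ≈ 28.125000.
(This is only a lower bound; the true E[α(G)] may be larger.)

E[α(G)] ≥ 225/8 ≈ 28.125000.


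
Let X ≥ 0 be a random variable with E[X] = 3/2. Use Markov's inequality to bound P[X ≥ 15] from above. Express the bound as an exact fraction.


μ = E[X] = 3/2, a = 15.
Markov: P[X ≥ 15] ≤ μ/a = (3/2)/15 = 1/10.
Numerically: ≈ 0.10000.
(Since a = 15 > μ = 1.50000, the bound 1/10 is < 1 and informative.)

P[X ≥ 15] ≤ 1/10 ≈ 0.10000.


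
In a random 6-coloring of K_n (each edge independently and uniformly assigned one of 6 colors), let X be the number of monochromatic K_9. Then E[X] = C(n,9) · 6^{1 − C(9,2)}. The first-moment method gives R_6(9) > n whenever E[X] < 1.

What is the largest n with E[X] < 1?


We need C(n, 9) · 6^{1 − 36} < 1, i.e. C(n, 9) < 6^{36 − 1} = 1719070799748422591028658176.
Check values of n near the boundary:
  n = 4403: C(4403, 9) = 1699894433046281918452233150; 1699894433046281918452233150 < 1719070799748422591028658176? YES
  n = 4404: C(4404, 9) = 1703375445537161676647015880; 1703375445537161676647015880 < 1719070799748422591028658176? YES
  n = 4405: C(4405, 9) = 1706862792900636302463627150; 1706862792900636302463627150 < 1719070799748422591028658176? YES
  n = 4406: C(4406, 9) = 1710356485221788389505285700; 1710356485221788389505285700 < 1719070799748422591028658176? YES
  n = 4407: C(4407, 9) = 1713856532599459170657070050; 1713856532599459170657070050 < 1719070799748422591028658176? YES
  n = 4408: C(4408, 9) = 1717362945146264156457459600; 1717362945146264156457459600 < 1719070799748422591028658176? YES
  n = 4409: C(4409, 9) = 1720875732988608787686577131; 1720875732988608787686577131 < 1719070799748422591028658176? NO
  n = 4410: C(4410, 9) = 1724394906266704102180823710; 1724394906266704102180823710 < 1719070799748422591028658176? NO
  n = 4411: C(4411, 9) = 1727920475134582415883601405; 1727920475134582415883601405 < 1719070799748422591028658176? NO
The largest n with C(n, 9) < 1719070799748422591028658176 is n = 4408 (where E[X] = 35778394690547169926197075/35813974994758803979763712 ≈ 0.99901). Hence R_6(9) > 4408, i.e. R_6(9) ≥ 4409.

Largest n = 4408; hence R_6(9) > 4408.


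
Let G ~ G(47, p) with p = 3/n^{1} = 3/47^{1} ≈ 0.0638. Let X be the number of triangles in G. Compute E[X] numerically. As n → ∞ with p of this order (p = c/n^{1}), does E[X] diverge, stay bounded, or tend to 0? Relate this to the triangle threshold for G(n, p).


Number of potential triangles: C(47, 3) = 16215.
Each occurs with probability p³ ≈ (0.0638)³ ≈ 2.60058e-04.
By linearity: E[X] = C(47, 3)·p³ ≈ 16215 · 2.60058e-04 ≈ 4.217.
Here α = 1, so p = 3/n is exactly at the triangle threshold p ~ 1/n. Asymptotically E[X] → c³/6 = 3³/6 = 9/2 ≈ 4.500, a bounded constant. In this regime the triangle count is asymptotically Poisson(c³/6).

E[X] ≈ 4.217; in regime p = Θ(1/n^{1}) E[X] stays bounded (at the triangle threshold p ~ 1/n).


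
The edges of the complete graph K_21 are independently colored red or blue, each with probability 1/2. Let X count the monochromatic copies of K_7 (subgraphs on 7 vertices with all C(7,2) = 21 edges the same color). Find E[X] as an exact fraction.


Let X = Σ_S X_S over the C(21, 7) = 116280 subsets S of size 7, where X_S = 1 if the K_7 on S is monochromatic.
For a fixed S, the K_7 on S has C(7, 2) = 21 edges. P[all 21 edges red] = (1/2)^21, and likewise for blue, so P[monochromatic] = 2·(1/2)^21 = 2^{1 − 21} = 1/1048576.
By linearity of expectation: E[X] = C(21, 7) · 2^{1 − 21} = 116280 · 1/1048576 = 14535/131072.
Numerically: E[X] ≈ 0.11089.

E[X] = C(21,7)·2^(1−C(7,2)) = 14535/131072 ≈ 0.11089.


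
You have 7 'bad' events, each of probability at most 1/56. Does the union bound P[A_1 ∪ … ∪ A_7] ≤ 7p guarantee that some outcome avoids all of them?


Union bound: P[∪_{i=1}^{7} A_i] ≤ Σ_i P[A_i] ≤ 7·p = 7·(1/56) = 1/8.
Numerically: 1/8 ≈ 0.12500.
Is 1/8 < 1? YES.
Since P[∪ A_i] ≤ 1/8 < 1, the complement has P[∩ A_i^c] ≥ 1 − 1/8 = 7/8 > 0, so some outcome avoids every A_i.

7·p = 1/8 ≈ 0.12500; existence CERTIFIED by the union bound.


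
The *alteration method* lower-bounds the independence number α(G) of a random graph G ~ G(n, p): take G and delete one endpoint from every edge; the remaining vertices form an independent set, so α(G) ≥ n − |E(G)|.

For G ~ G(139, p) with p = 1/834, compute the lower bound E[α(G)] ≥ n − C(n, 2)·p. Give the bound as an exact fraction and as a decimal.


E[|E(G)|] = C(139, 2)·p = 9591 · (1/834) = 23/2.
E[α(G)] ≥ n − E[|E(G)|] = 139 − 23/2 = 255/2.
Numerically: ≈ 127.500.
(This is only a lower bound; the true E[α(G)] may be larger.)

E[α(G)] ≥ 255/2 ≈ 127.500.


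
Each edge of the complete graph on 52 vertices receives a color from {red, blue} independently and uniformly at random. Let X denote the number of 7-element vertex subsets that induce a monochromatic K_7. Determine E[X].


Let X = Σ_S X_S over the C(52, 7) = 133784560 subsets S of size 7, where X_S = 1 if the K_7 on S is monochromatic.
For a fixed S, the K_7 on S has C(7, 2) = 21 edges. P[all 21 edges red] = (1/2)^21, and likewise for blue, so P[monochromatic] = 2·(1/2)^21 = 2^{1 − 21} = 1/1048576.
Summing: E[X] = C(52, 7) · 2^{1 − 21} = 133784560 · 1/1048576 = 8361535/65536.
Numerically: E[X] ≈ 127.587.

E[X] = C(52,7)·2^(1−C(7,2)) = 8361535/65536 ≈ 127.587.


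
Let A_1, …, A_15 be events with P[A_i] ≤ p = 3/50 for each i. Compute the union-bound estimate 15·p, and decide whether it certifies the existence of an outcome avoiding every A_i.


Union bound: P[∪_{i=1}^{15} A_i] ≤ Σ_i P[A_i] ≤ 15·p = 15·(3/50) = 9/10.
Numerically: 9/10 ≈ 0.9000000.
Is 9/10 < 1? YES.
Since P[∪ A_i] ≤ 9/10 < 1, the complement has P[∩ A_i^c] ≥ 1 − 9/10 = 1/10 > 0, so some outcome avoids every A_i.

15·p = 9/10 ≈ 0.9000000; existence CERTIFIED by the union bound.


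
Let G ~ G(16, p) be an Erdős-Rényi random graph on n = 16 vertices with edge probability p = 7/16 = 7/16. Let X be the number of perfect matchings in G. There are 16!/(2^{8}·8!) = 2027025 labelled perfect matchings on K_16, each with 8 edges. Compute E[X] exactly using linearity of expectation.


K_16 has 16!/(2^{8}·8!) = 2027025 labelled perfect matchings.
For each such perfect matching H, let X_H = 1 if all 8 edges of H are present in G. Then P[X_H = 1] = p^{8} = (7/16)^{8} = 5764801/4294967296.
By linearity of expectation: E[X] = Σ_H E[X_H] = 2027025 · p^{8} = 2027025 · 5764801/4294967296 = 11685395747025/4294967296.
Numerically: E[X] ≈ 2720.72.

E[X] = 2027025 · (7/16)^{8} = 11685395747025/4294967296 ≈ 2720.72.


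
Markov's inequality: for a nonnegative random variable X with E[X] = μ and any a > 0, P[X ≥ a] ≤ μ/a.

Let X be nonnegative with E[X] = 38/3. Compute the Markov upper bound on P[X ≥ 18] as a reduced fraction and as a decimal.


μ = E[X] = 38/3, a = 18.
Markov: P[X ≥ 18] ≤ μ/a = (38/3)/18 = 19/27.
Numerically: ≈ 0.703704.
(Since a = 18 > μ = 12.666667, the bound 19/27 is < 1 and informative.)

P[X ≥ 18] ≤ 19/27 ≈ 0.703704.


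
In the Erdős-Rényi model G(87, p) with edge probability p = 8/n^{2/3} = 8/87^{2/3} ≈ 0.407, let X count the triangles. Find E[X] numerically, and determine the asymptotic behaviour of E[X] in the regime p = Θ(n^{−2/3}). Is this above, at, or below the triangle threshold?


Number of potential triangles: C(87, 3) = 105995.
Each occurs with probability p³ ≈ (0.407)³ ≈ 6.76443e-02.
By linearity: E[X] = C(87, 3)·p³ ≈ 105995 · 6.76443e-02 ≈ 7169.962.
Since α = 2/3 < 1, p = c/n^{2/3} ≫ 1/n is above the triangle threshold p ~ 1/n. Asymptotically E[X] ~ (c³/6)·n^{3(1−α)} = (8³/6)·n^{1} → ∞; triangles are abundant w.h.p.

E[X] ≈ 7169.962; in regime p = Θ(1/n^{2/3}) E[X] diverges (above the triangle threshold p ~ 1/n).


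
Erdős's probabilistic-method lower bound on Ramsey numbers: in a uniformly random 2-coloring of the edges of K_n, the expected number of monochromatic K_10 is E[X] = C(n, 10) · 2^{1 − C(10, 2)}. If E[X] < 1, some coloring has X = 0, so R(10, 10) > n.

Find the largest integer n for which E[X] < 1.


We need C(n, 10) · 2^{1 − 45} < 1, i.e. C(n, 10) < 2^{45 − 1} = 17592186044416.
Check values of n near the boundary:
  n = 99: C(99, 10) = 15579278510796; 15579278510796 < 17592186044416? YES
  n = 100: C(100, 10) = 17310309456440; 17310309456440 < 17592186044416? YES
  n = 101: C(101, 10) = 19212541264840; 19212541264840 < 17592186044416? NO
  n = 102: C(102, 10) = 21300860967540; 21300860967540 < 17592186044416? NO
  n = 103: C(103, 10) = 23591276125340; 23591276125340 < 17592186044416? NO
The largest n with C(n, 10) < 17592186044416 is n = 100 (where E[X] = 2163788682055/2199023255552 ≈ 0.98398). Hence R(10, 10) > 100, i.e. R(10, 10) ≥ 101.

Largest n = 100; hence R(10, 10) > 100.


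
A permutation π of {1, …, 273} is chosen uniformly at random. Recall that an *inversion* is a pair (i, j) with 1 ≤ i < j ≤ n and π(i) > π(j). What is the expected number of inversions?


Write X = Σ X_I over the C(273, 2) = 37128 pairs i < j, with X_I the indicator of one inversion.
There are 37128 indicators.
For each fixed pair i < j, the values π(i) and π(j) are two distinct elements of {1, …, 273} in uniformly random order; by symmetry P[π(i) > π(j)] = 1/2.
By linearity: E[X] = 37128 · (1/2) = C(273, 2) · (1/2) = 37128/2 = 18564 ≈ 18564.000.

E[X] = 18564 = 18564.000.


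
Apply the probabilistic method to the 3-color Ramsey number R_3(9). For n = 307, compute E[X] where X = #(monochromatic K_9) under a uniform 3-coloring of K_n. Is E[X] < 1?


E[X] = C(307, 9) · 3^{1 − 36} = 59303278327292350 · 3^{−35} = 59303278327292350/50031545098999707.
As a reduced fraction: E[X] = 59303278327292350/50031545098999707 ≈ 1.1853177.
Is E[X] < 1? NO.
Since E[X] ≥ 1, the first-moment bound is inconclusive at n = 307; it does NOT by itself certify R_3(9) > 307.

E[X] = 59303278327292350/50031545098999707 ≈ 1.1853177; E[X] ≥ 1; first-moment method inconclusive here.


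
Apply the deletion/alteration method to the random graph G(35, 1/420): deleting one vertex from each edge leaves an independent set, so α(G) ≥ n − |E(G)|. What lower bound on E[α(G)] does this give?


E[|E(G)|] = C(35, 2)·p = 595 · (1/420) = 17/12.
E[α(G)] ≥ n − E[|E(G)|] = 35 − 17/12 = 403/12.
Numerically: ≈ 33.583.
(This is only a lower bound; the true E[α(G)] may be larger.)

E[α(G)] ≥ 403/12 ≈ 33.583.


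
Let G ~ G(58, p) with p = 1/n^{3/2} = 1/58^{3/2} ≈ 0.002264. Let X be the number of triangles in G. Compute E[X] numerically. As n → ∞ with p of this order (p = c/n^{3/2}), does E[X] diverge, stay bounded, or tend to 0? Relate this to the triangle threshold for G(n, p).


Number of potential triangles: C(58, 3) = 30856.
Each occurs with probability p³ ≈ (0.002264)³ ≈ 1.160310e-08.
By linearity: E[X] = C(58, 3)·p³ ≈ 30856 · 1.160310e-08 ≈ 0.0004.
Since α = 3/2 > 1, p = c/n^{3/2} = o(1/n) is below the triangle threshold p ~ 1/n. Asymptotically E[X] ~ (c³/6)·n^{3(1−α)} = (1³/6)·n^{-1.5} → 0, so by Markov's inequality G has no triangles w.h.p.

E[X] ≈ 0.0004; in regime p = Θ(1/n^{3/2}) E[X] tends to 0 (below the triangle threshold p ~ 1/n).


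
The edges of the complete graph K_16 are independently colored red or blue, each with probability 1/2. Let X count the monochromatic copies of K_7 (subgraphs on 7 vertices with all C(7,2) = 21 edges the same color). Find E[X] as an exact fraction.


Let X = Σ_S X_S over the C(16, 7) = 11440 subsets S of size 7, where X_S = 1 if the K_7 on S is monochromatic.
For a fixed S, the K_7 on S has C(7, 2) = 21 edges. P[all 21 edges red] = (1/2)^21, and likewise for blue, so P[monochromatic] = 2·(1/2)^21 = 2^{1 − 21} = 1/1048576.
Summing: E[X] = C(16, 7) · 2^{1 − 21} = 11440 · 1/1048576 = 715/65536.
Numerically: E[X] ≈ 0.010910.

E[X] = C(16,7)·2^(1−C(7,2)) = 715/65536 ≈ 0.010910.


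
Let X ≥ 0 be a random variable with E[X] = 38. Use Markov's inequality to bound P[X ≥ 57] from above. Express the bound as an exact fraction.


μ = E[X] = 38, a = 57.
Markov: P[X ≥ 57] ≤ μ/a = (38)/57 = 2/3.
Numerically: ≈ 0.6667.
(Since a = 57 > μ = 38.0000, the bound 2/3 is < 1 and informative.)

P[X ≥ 57] ≤ 2/3 ≈ 0.6667.


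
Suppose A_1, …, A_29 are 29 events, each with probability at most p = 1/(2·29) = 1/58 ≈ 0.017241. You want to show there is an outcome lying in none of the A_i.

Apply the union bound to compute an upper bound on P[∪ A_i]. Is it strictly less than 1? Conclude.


Union bound: P[∪_{i=1}^{29} A_i] ≤ Σ_i P[A_i] ≤ 29·p = 29·(1/58) = 1/2.
Numerically: 1/2 ≈ 0.500000.
Is 1/2 < 1? YES.
Since P[∪ A_i] ≤ 1/2 < 1, the complement has P[∩ A_i^c] ≥ 1 − 1/2 = 1/2 > 0, so some outcome avoids every A_i.

29·p = 1/2 ≈ 0.500000; existence CERTIFIED by the union bound.


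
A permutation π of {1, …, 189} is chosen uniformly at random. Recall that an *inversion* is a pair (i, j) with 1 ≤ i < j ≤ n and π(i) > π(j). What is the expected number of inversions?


Write X = Σ X_I over the C(189, 2) = 17766 pairs i < j, with X_I the indicator of one inversion.
There are 17766 indicators.
For each fixed pair i < j, the values π(i) and π(j) are two distinct elements of {1, …, 189} in uniformly random order; by symmetry P[π(i) > π(j)] = 1/2.
By linearity: E[X] = 17766 · (1/2) = C(189, 2) · (1/2) = 17766/2 = 8883 ≈ 8883.000000.

E[X] = 8883 = 8883.000000.


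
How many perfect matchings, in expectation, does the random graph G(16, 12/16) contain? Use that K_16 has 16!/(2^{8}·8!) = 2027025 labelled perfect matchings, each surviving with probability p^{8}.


K_16 has 16!/(2^{8}·8!) = 2027025 labelled perfect matchings.
For each such perfect matching H, let X_H = 1 if all 8 edges of H are present in G. Then P[X_H = 1] = p^{8} = (3/4)^{8} = 6561/65536.
Summing the indicators: E[X] = Σ_H E[X_H] = 2027025 · p^{8} = 2027025 · 6561/65536 = 13299311025/65536.
Numerically: E[X] ≈ 2.029e+05.

E[X] = 2027025 · (3/4)^{8} = 13299311025/65536 ≈ 2.029e+05.


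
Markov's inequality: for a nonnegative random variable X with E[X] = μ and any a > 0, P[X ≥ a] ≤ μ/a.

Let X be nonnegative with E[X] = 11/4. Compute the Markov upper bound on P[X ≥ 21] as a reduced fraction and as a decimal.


μ = E[X] = 11/4, a = 21.
Markov: P[X ≥ 21] ≤ μ/a = (11/4)/21 = 11/84.
Numerically: ≈ 0.131.
(Since a = 21 > μ = 2.750, the bound 11/84 is < 1 and informative.)

P[X ≥ 21] ≤ 11/84 ≈ 0.131.


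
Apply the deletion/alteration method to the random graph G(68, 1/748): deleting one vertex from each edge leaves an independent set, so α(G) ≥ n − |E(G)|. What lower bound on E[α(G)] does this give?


E[|E(G)|] = C(68, 2)·p = 2278 · (1/748) = 67/22.
E[α(G)] ≥ n − E[|E(G)|] = 68 − 67/22 = 1429/22.
Numerically: ≈ 64.954545.
(This is only a lower bound; the true E[α(G)] may be larger.)

E[α(G)] ≥ 1429/22 ≈ 64.954545.


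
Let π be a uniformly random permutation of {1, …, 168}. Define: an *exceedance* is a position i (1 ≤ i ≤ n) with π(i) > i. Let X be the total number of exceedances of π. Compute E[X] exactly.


Write X = Σ_{i=1}^{168} X_i, where X_i = 1_{π(i) > i}.
For each fixed i, π(i) is uniform over {1, …, 168} (marginal of a uniform permutation), so P[π(i) > i] = (n − i)/n. Summing: Σ_{i=1}^{168} (n − i)/n = (0 + 1 + … + 167)/168 = 168(168 − 1)/(2·168) = (168 − 1)/2.
Hence E[X] = Σ_{i=1}^{168} (168 − i)/168 = 167/2 ≈ 83.50000.

E[X] = 167/2 = 83.50000.


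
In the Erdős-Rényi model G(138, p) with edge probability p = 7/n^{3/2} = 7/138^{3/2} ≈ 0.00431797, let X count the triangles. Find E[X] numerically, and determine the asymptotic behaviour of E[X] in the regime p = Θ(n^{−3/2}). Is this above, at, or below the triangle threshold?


Number of potential triangles: C(138, 3) = 428536.
Each occurs with probability p³ ≈ (0.00431797)³ ≈ 8.05078505e-08.
By linearity: E[X] = C(138, 3)·p³ ≈ 428536 · 8.05078505e-08 ≈ 0.034501.
Since α = 3/2 > 1, p = c/n^{3/2} = o(1/n) is below the triangle threshold p ~ 1/n. Asymptotically E[X] ~ (c³/6)·n^{3(1−α)} = (7³/6)·n^{-1.5} → 0, so by Markov's inequality G has no triangles w.h.p.

E[X] ≈ 0.034501; in regime p = Θ(1/n^{3/2}) E[X] tends to 0 (below the triangle threshold p ~ 1/n).


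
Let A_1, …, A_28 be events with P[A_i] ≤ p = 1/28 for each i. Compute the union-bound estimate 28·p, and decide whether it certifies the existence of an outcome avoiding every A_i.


Union bound: P[∪_{i=1}^{28} A_i] ≤ Σ_i P[A_i] ≤ 28·p = 28·(1/28) = 1.
Numerically: 1 ≈ 1.000.
Is 1 < 1? NO.
Since the bound 1 is ≥ 1, the union bound is uninformative here; it does NOT by itself certify existence.

28·p = 1 ≈ 1.000; existence NOT certified by the union bound.


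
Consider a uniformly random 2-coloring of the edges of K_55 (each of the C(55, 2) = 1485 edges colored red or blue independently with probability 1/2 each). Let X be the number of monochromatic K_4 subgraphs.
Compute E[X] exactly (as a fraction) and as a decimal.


Let X = Σ_S X_S over the C(55, 4) = 341055 subsets S of size 4, where X_S = 1 if the K_4 on S is monochromatic.
For a fixed S, the K_4 on S has C(4, 2) = 6 edges. P[all 6 edges red] = (1/2)^6, and likewise for blue, so P[monochromatic] = 2·(1/2)^6 = 2^{1 − 6} = 1/32.
By linearity: E[X] = C(55, 4) · 2^{1 − 6} = 341055 · 1/32 = 341055/32.
Numerically: E[X] ≈ 10657.968750.

E[X] = C(55,4)·2^(1−C(4,2)) = 341055/32 ≈ 10657.968750.


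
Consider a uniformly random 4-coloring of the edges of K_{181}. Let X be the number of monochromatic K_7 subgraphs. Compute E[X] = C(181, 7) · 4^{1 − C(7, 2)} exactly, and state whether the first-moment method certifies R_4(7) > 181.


E[X] = C(181, 7) · 4^{1 − 21} = 1122839183400 · 4^{−20} = 1122839183400/1099511627776.
As a reduced fraction: E[X] = 140354897925/137438953472 ≈ 1.0212.
Is E[X] < 1? NO.
Since E[X] ≥ 1, the first-moment bound is inconclusive at n = 181; it does NOT by itself certify R_4(7) > 181.

E[X] = 140354897925/137438953472 ≈ 1.0212; E[X] ≥ 1; first-moment method inconclusive here.


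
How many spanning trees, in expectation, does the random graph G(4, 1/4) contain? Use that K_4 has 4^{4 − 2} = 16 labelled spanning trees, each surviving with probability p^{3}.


K_4 has 4^{4 − 2} = 16 labelled spanning trees.
For each such spanning tree H, let X_H = 1 if all 3 edges of H are present in G. Then P[X_H = 1] = p^{3} = (1/4)^{3} = 1/64.
By linearity: E[X] = Σ_H E[X_H] = 16 · p^{3} = 16 · 1/64 = 1/4.
Numerically: E[X] ≈ 0.25.

E[X] = 16 · (1/4)^{3} = 1/4 ≈ 0.25.


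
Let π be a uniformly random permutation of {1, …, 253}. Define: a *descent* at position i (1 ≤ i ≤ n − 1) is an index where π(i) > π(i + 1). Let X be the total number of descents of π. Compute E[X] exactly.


Write X = Σ X_I over i = 1, …, 252, with X_I the indicator of one descent.
There are 252 indicators.
For each fixed i, the pair (π(i), π(i+1)) is a uniformly random ordered pair of distinct values from {1, …, 253}; by symmetry P[π(i) > π(i+1)] = 1/2.
By linearity: E[X] = 252 · (1/2) = (253 − 1) · (1/2) = 126 ≈ 126.00000.

E[X] = 126 = 126.00000.


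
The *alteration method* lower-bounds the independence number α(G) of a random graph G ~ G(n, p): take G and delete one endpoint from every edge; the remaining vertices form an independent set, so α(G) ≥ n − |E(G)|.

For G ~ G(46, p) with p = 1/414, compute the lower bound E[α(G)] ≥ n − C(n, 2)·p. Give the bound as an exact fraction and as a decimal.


E[|E(G)|] = C(46, 2)·p = 1035 · (1/414) = 5/2.
E[α(G)] ≥ n − E[|E(G)|] = 46 − 5/2 = 87/2.
Numerically: ≈ 43.500.
(This is only a lower bound; the true E[α(G)] may be larger.)

E[α(G)] ≥ 87/2 ≈ 43.500.


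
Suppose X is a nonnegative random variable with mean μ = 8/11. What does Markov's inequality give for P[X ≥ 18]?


μ = E[X] = 8/11, a = 18.
Markov: P[X ≥ 18] ≤ μ/a = (8/11)/18 = 4/99.
Numerically: ≈ 0.040404.
(Since a = 18 > μ = 0.727273, the bound 4/99 is < 1 and informative.)

P[X ≥ 18] ≤ 4/99 ≈ 0.040404.


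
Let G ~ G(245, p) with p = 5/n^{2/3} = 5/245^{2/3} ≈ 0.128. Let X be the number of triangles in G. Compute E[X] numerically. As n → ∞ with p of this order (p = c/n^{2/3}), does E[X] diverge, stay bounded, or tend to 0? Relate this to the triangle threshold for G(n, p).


Number of potential triangles: C(245, 3) = 2421090.
Each occurs with probability p³ ≈ (0.128)³ ≈ 2.08247e-03.
By linearity: E[X] = C(245, 3)·p³ ≈ 2421090 · 2.08247e-03 ≈ 5041.837.
Since α = 2/3 < 1, p = c/n^{2/3} ≫ 1/n is above the triangle threshold p ~ 1/n. Asymptotically E[X] ~ (c³/6)·n^{3(1−α)} = (5³/6)·n^{1} → ∞; triangles are abundant w.h.p.

E[X] ≈ 5041.837; in regime p = Θ(1/n^{2/3}) E[X] diverges (above the triangle threshold p ~ 1/n).


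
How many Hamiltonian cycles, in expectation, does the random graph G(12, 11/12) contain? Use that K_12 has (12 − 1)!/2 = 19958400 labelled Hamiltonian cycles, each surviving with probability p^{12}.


K_12 has (12 − 1)!/2 = 19958400 labelled Hamiltonian cycles.
For each such Hamiltonian cycle H, let X_H = 1 if all 12 edges of H are present in G. Then P[X_H = 1] = p^{12} = (11/12)^{12} = 3138428376721/8916100448256.
By linearity of expectation: E[X] = Σ_H E[X_H] = 19958400 · p^{12} = 19958400 · 3138428376721/8916100448256 = 6041474625187925/859963392.
Numerically: E[X] ≈ 7.03e+06.

E[X] = 19958400 · (11/12)^{12} = 6041474625187925/859963392 ≈ 7.03e+06.


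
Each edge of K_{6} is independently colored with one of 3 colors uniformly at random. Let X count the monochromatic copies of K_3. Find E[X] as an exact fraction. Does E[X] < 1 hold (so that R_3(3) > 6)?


E[X] = C(6, 3) · 3^{1 − 3} = 20 · 3^{−2} = 20/9.
As a reduced fraction: E[X] = 20/9 ≈ 2.22222.
Is E[X] < 1? NO.
Since E[X] ≥ 1, the first-moment bound is inconclusive at n = 6; it does NOT by itself certify R_3(3) > 6.

E[X] = 20/9 ≈ 2.22222; E[X] ≥ 1; first-moment method inconclusive here.


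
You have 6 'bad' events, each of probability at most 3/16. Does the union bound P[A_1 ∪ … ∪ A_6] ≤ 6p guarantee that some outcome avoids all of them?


Union bound: P[∪_{i=1}^{6} A_i] ≤ Σ_i P[A_i] ≤ 6·p = 6·(3/16) = 9/8.
Numerically: 9/8 ≈ 1.1250.
Is 9/8 < 1? NO.
Since the bound 9/8 is ≥ 1, the union bound is uninformative here; it does NOT by itself certify existence.

6·p = 9/8 ≈ 1.1250; existence NOT certified by the union bound.


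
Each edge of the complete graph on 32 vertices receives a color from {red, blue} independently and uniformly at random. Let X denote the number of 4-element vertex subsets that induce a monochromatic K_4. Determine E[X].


Let X = Σ_S X_S over the C(32, 4) = 35960 subsets S of size 4, where X_S = 1 if the K_4 on S is monochromatic.
For a fixed S, the K_4 on S has C(4, 2) = 6 edges. P[all 6 edges red] = (1/2)^6, and likewise for blue, so P[monochromatic] = 2·(1/2)^6 = 2^{1 − 6} = 1/32.
Summing: E[X] = C(32, 4) · 2^{1 − 6} = 35960 · 1/32 = 4495/4.
Numerically: E[X] ≈ 1123.75000.

E[X] = C(32,4)·2^(1−C(4,2)) = 4495/4 ≈ 1123.75000.


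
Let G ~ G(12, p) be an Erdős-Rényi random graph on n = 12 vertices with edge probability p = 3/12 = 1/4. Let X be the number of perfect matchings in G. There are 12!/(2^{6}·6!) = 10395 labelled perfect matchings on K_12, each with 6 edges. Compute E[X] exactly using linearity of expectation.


K_12 has 12!/(2^{6}·6!) = 10395 labelled perfect matchings.
For each such perfect matching H, let X_H = 1 if all 6 edges of H are present in G. Then P[X_H = 1] = p^{6} = (1/4)^{6} = 1/4096.
By linearity of expectation: E[X] = Σ_H E[X_H] = 10395 · p^{6} = 10395 · 1/4096 = 10395/4096.
Numerically: E[X] ≈ 2.53784.

E[X] = 10395 · (1/4)^{6} = 10395/4096 ≈ 2.53784.


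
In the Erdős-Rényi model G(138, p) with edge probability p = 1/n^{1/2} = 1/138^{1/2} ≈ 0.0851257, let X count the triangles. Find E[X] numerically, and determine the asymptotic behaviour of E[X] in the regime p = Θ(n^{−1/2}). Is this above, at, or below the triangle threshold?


Number of potential triangles: C(138, 3) = 428536.
Each occurs with probability p³ ≈ (0.0851257)³ ≈ 6.16852559e-04.
By linearity: E[X] = C(138, 3)·p³ ≈ 428536 · 6.16852559e-04 ≈ 264.343528.
Since α = 1/2 < 1, p = c/n^{1/2} ≫ 1/n is above the triangle threshold p ~ 1/n. Asymptotically E[X] ~ (c³/6)·n^{3(1−α)} = (1³/6)·n^{1.5} → ∞; triangles are abundant w.h.p.

E[X] ≈ 264.343528; in regime p = Θ(1/n^{1/2}) E[X] diverges (above the triangle threshold p ~ 1/n).


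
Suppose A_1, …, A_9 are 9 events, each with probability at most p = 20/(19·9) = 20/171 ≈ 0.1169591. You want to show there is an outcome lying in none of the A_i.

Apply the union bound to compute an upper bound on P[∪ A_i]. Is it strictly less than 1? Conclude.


Union bound: P[∪_{i=1}^{9} A_i] ≤ Σ_i P[A_i] ≤ 9·p = 9·(20/171) = 20/19.
Numerically: 20/19 ≈ 1.0526316.
Is 20/19 < 1? NO.
Since the bound 20/19 is ≥ 1, the union bound is uninformative here; it does NOT by itself certify existence.

9·p = 20/19 ≈ 1.0526316; existence NOT certified by the union bound.
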